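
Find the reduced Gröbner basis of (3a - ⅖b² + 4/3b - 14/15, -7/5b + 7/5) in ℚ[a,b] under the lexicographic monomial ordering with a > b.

The reduced Gröbner basis is the canonical form of the ideal for this ordering.

f_1 = 3a - ⅖b² + 4/3b - 14/15, LT = a.
f_2 = -7/5b + 7/5, LT = b.

The S-polynomials (S(f_1,f_2)) all reduce to 0 modulo the current basis, so we have a Gröbner basis.

G = {a, b - 1}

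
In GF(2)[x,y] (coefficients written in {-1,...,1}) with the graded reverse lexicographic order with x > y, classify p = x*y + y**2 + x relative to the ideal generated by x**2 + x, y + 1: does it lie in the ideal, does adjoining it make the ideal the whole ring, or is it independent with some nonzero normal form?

Adjoining x*y + y**2 + x makes the ideal the whole ring: the system is inconsistent.

First compute the reduced Gröbner basis of I by Buchberger's algorithm.
f_1 = x**2 + x, LT = x**2.
f_2 = y + 1, LT = y.

The S-polynomials (S(f_1,f_2)) all reduce to 0 modulo the current basis, so we have a Gröbner basis.
Inter-reduce: drop elements whose leading term is divisible by another's, tail-reduce, and make monic.
Reduced Gröbner basis: {x**2 + x, y + 1}.
Label its elements g_1 = x**2 + x, g_2 = y + 1.

Reduce p = x*y + y**2 + x modulo G:
  leading term x*y: subtract (x)·g_2 from x*y + y**2 + x → y**2
  leading term y**2: subtract (y)·g_2 from y**2 → y
  leading term y: subtract (1)·g_2 from y → 1
  leading term 1: no divisor's leading term divides it; move 1 to the remainder.
  normal form = 1.
The normal form is nonzero, so p ∉ I. Since p minus its normal form lies in I, I + (p) = I + (r) where r = 1; decide whether this ideal is the whole ring.
Here r = 1 is a nonzero constant, hence a unit: 1 ∈ I + (p), the Gröbner basis of I + (p) is {1}, and the enlarged system has no common solution — adjoining p is inconsistent.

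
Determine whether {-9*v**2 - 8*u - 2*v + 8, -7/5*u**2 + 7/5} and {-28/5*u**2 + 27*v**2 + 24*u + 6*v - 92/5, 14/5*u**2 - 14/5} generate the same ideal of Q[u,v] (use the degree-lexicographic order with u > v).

For a fixed monomial order, each ideal has a unique reduced Gröbner basis; comparing bases decides equality.
Buchberger on the first generating set:
f_1 = -9*v**2 - 8*u - 2*v + 8, LT = v**2.
f_2 = -7/5*u**2 + 7/5, LT = u**2.

The S-polynomials (S(f_1,f_2)) all reduce to 0 modulo the current basis, so we have a Gröbner basis.
Inter-reduce: drop elements whose leading term is divisible by another's, tail-reduce, and make monic.
Reduced Gröbner basis: {u**2 - 1, v**2 + 8/9*u + 2/9*v - 8/9}.

Buchberger on the second generating set:
h_1 = -28/5*u**2 + 27*v**2 + 24*u + 6*v - 92/5, LT = u**2.
h_2 = 14/5*u**2 - 14/5, LT = u**2.

S(h_1,h_2): lcm = u**2. S = -135/28*v**2 - 30/7*u - 15/14*v + 30/7.
  leading term v**2: no divisor's leading term divides it; move -135/28*v**2 to the remainder.
  leading term u: no divisor's leading term divides it; move -30/7*u to the remainder.
  leading term v: no divisor's leading term divides it; move -15/14*v to the remainder.
  leading term 1: no divisor's leading term divides it; move 30/7 to the remainder.
  remainder -135/28*v**2 - 30/7*u - 15/14*v + 30/7 ≠ 0; add k_3 = -135/28*v**2 - 30/7*u - 15/14*v + 30/7 to the basis.

The other S-polynomials (S(h_1,k_3), S(h_2,k_3)) all reduce to 0 modulo the current basis, so we have a Gröbner basis.
Inter-reduce: drop elements whose leading term is divisible by another's, tail-reduce, and make monic.
Reduced Gröbner basis: {u**2 - 1, v**2 + 8/9*u + 2/9*v - 8/9}.

The two bases agree; hence the ideals are identical.

Yes, the ideals are equal.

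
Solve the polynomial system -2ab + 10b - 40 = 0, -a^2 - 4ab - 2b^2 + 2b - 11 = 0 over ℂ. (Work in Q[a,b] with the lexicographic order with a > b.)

{(7, -10), (-5, 2), (4 - sqrt(41), -1/2 + sqrt(41)/2), (4 + sqrt(41), -sqrt(41)/2 - 1/2)}

Compute a lex Gröbner basis by Buchberger's algorithm.
f_1 = -2ab + 10b - 40, LT = ab.
f_2 = -a^2 - 4ab - 2b^2 + 2b - 11, LT = a^2.

S(f_1,f_2): lcm = a^2b. S = -4ab^2 - 5ab + 20a - 2b^3 + 2b^2 - 11b.
  reduce S modulo (f_1, f_2):
  remainder 20a - 2b^3 - 18b^2 + 44b + 100 ≠ 0; add h_3 = 20a - 2b^3 - 18b^2 + 44b + 100 to the basis.

S(f_1,h_3): lcm = ab. S = 1/10b^4 + 9/10b^3 - 11/5b^2 - 10b + 20.
  reduce S modulo (f_1, f_2, h_3):
  remainder 1/10b^4 + 9/10b^3 - 11/5b^2 - 10b + 20 ≠ 0; add h_4 = 1/10b^4 + 9/10b^3 - 11/5b^2 - 10b + 20 to the basis.

The other S-polynomials (S(f_2,h_3), S(f_1,h_4), S(f_2,h_4), S(h_3,h_4)) all reduce to 0 modulo the current basis, so we have a Gröbner basis.
Inter-reduce: drop elements whose leading term is divisible by another's, tail-reduce, and make monic.
Reduced Gröbner basis: {a - 1/10b^3 - 9/10b^2 + 11/5b + 5, b^4 + 9b^3 - 22b^2 - 100b + 200}.

Since the basis is lex-ordered, b^4 + 9b^3 - 22b^2 - 100b + 200 is univariate in b. Its roots are {-10, 2, -1/2 + sqrt(41)/2, -sqrt(41)/2 - 1/2}. Back-substituting each root into the other basis elements fixes the other coordinates.
  b = -10: the earlier basis element becomes a - 7 = 0, giving a = 7 — point (7, -10).
  b = 2: the earlier basis element becomes a + 5 = 0, giving a = -5 — point (-5, 2).
  b = -1/2 + sqrt(41)/2: the earlier basis element becomes a - 4 + sqrt(41) = 0, giving a = 4 - sqrt(41) — point (4 - sqrt(41), -1/2 + sqrt(41)/2).
  b = -sqrt(41)/2 - 1/2: the earlier basis element becomes a - sqrt(41) - 4 = 0, giving a = 4 + sqrt(41) — point (4 + sqrt(41), -sqrt(41)/2 - 1/2).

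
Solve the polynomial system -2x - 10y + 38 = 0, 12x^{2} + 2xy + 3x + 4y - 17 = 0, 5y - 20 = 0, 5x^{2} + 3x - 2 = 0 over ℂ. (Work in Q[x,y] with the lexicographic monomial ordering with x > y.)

{(-1, 4)}

Compute a lex Gröbner basis by Buchberger's algorithm.
f_1 = -2x - 10y + 38, LT = x.
f_2 = 12x^{2} + 2xy + 3x + 4y - 17, LT = x^{2}.
f_3 = 5y - 20, LT = y.
f_4 = 5x^{2} + 3x - 2, LT = x^{2}.

The S-polynomials (S(f_1,f_2), S(f_1,f_3), S(f_1,f_4), S(f_2,f_3), S(f_2,f_4), S(f_3,f_4)) all reduce to 0 modulo the current basis, so we have a Gröbner basis.
Inter-reduce: drop elements whose leading term is divisible by another's, tail-reduce, and make monic.
Reduced Gröbner basis: {x + 1, y - 4}.

A lex Gröbner basis eliminates variables successively. Here y - 4 depends only on y, with roots {4}; lifting each root through the earlier basis elements recovers the full solutions.
  y = 4: the earlier basis element becomes x + 1 = 0, giving x = -1 — point (-1, 4).
Zero-dimensionality of the ideal guarantees finitely many solutions over ℂ.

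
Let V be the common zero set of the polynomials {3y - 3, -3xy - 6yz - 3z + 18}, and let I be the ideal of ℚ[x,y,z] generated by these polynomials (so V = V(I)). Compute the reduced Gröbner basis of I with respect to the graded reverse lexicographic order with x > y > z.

The reduced Gröbner basis is the canonical form of the ideal for this ordering.

f_1 = 3y - 3, LT = y.
f_2 = -3xy - 6yz - 3z + 18, LT = xy.

S(f_1,f_2): lcm = xy. S = -2yz - x - z + 6.
  leading term yz: subtract (-⅔z)·f_1 from -2yz - x - z + 6 → -x - 3z + 6
  leading term x: no divisor's leading term divides it; move -x to the remainder.
  leading term z: no divisor's leading term divides it; move -3z to the remainder.
  leading term 1: no divisor's leading term divides it; move 6 to the remainder.
  remainder -x - 3z + 6 ≠ 0; add g_3 = -x - 3z + 6 to the basis.

The other S-polynomials (S(f_1,g_3), S(f_2,g_3)) all reduce to 0 modulo the current basis, so we have a Gröbner basis.
Inter-reduce: drop elements whose leading term is divisible by another's, tail-reduce, and make monic.

G = {x + 3z - 6, y - 1}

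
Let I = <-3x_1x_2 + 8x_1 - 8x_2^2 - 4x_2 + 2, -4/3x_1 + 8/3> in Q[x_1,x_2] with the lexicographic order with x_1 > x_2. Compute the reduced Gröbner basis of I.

G = {x_1 - 2, x_2^2 + 5/4x_2 - 9/4}

f_1 = -3x_1x_2 + 8x_1 - 8x_2^2 - 4x_2 + 2, LT = x_1x_2.
f_2 = -4/3x_1 + 8/3, LT = x_1.

S(f_1,f_2): lcm = x_1x_2. S = -8/3x_1 + 8/3x_2^2 + 10/3x_2 - 2/3.
  reduce S modulo (f_1, f_2):
  remainder 8/3x_2^2 + 10/3x_2 - 6 ≠ 0; add g_3 = 8/3x_2^2 + 10/3x_2 - 6 to the basis.

The other S-polynomials (S(f_1,g_3), S(f_2,g_3)) all reduce to 0 modulo the current basis, so we have a Gröbner basis.
Inter-reduce: drop elements whose leading term is divisible by another's, tail-reduce, and make monic.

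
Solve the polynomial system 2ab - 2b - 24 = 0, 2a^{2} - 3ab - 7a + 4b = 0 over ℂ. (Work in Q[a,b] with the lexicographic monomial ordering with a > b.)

{(-3, -3), (sqrt(97)/4 + 15/4, 22 - 2*sqrt(97)), (15/4 - sqrt(97)/4, 2*sqrt(97) + 22)}

Compute a lex Gröbner basis by Buchberger's algorithm.
f_1 = 2ab - 2b - 24, LT = ab.
f_2 = 2a^{2} - 3ab - 7a + 4b, LT = a^{2}.

S(f_1,f_2): lcm = a^{2}b. S = \tfrac{3}{2}ab^{2} + \tfrac{5}{2}ab - 12a - 2b^{2}.
  leading term ab^{2}: subtract (\tfrac{3}{4}b)·f_1 from \tfrac{3}{2}ab^{2} + \tfrac{5}{2}ab - 12a - 2b^{2} → \tfrac{5}{2}ab - 12a - \tfrac{1}{2}b^{2} + 18b
  leading term ab: subtract (\tfrac{5}{4})·f_1 from \tfrac{5}{2}ab - 12a - \tfrac{1}{2}b^{2} + 18b → -12a - \tfrac{1}{2}b^{2} + \tfrac{41}{2}b + 30
  leading term a: no divisor's leading term divides it; move -12a to the remainder.
  leading term b^{2}: no divisor's leading term divides it; move -\tfrac{1}{2}b^{2} to the remainder.
  leading term b: no divisor's leading term divides it; move \tfrac{41}{2}b to the remainder.
  leading term 1: no divisor's leading term divides it; move 30 to the remainder.
  remainder -12a - \tfrac{1}{2}b^{2} + \tfrac{41}{2}b + 30 ≠ 0; add h_3 = -12a - \tfrac{1}{2}b^{2} + \tfrac{41}{2}b + 30 to the basis.

S(f_1,h_3): lcm = ab. S = -\tfrac{1}{24}b^{3} + \tfrac{41}{24}b^{2} + \tfrac{3}{2}b - 12.
  leading term b^{3}: no divisor's leading term divides it; move -\tfrac{1}{24}b^{3} to the remainder.
  leading term b^{2}: no divisor's leading term divides it; move \tfrac{41}{24}b^{2} to the remainder.
  leading term b: no divisor's leading term divides it; move \tfrac{3}{2}b to the remainder.
  leading term 1: no divisor's leading term divides it; move -12 to the remainder.
  remainder -\tfrac{1}{24}b^{3} + \tfrac{41}{24}b^{2} + \tfrac{3}{2}b - 12 ≠ 0; add h_4 = -\tfrac{1}{24}b^{3} + \tfrac{41}{24}b^{2} + \tfrac{3}{2}b - 12 to the basis.

The other S-polynomials (S(f_2,h_3), S(f_1,h_4), S(f_2,h_4), S(h_3,h_4)) all reduce to 0 modulo the current basis, so we have a Gröbner basis.
Inter-reduce: drop elements whose leading term is divisible by another's, tail-reduce, and make monic.
Reduced Gröbner basis: {a + \tfrac{1}{24}b^{2} - \tfrac{41}{24}b - \tfrac{5}{2}, b^{3} - 41b^{2} - 36b + 288}.

Elimination: the polynomial b^{3} - 41b^{2} - 36b + 288 lies in the elimination ideal for b, so b ∈ {-3, 22 - 2*sqrt(97), 2*sqrt(97) + 22}. For each such b, the remaining basis elements (now univariate) give the rest of the solution.
  b = -3: the earlier basis element becomes a + 3 = 0, giving a = -3 — point (-3, -3).
  b = 22 - 2*sqrt(97): the earlier basis element becomes a - 15/4 - sqrt(97)/4 = 0, giving a = sqrt(97)/4 + 15/4 — point (sqrt(97)/4 + 15/4, 22 - 2*sqrt(97)).
  b = 2*sqrt(97) + 22: the earlier basis element becomes a - 15/4 + sqrt(97)/4 = 0, giving a = 15/4 - sqrt(97)/4 — point (15/4 - sqrt(97)/4, 2*sqrt(97) + 22).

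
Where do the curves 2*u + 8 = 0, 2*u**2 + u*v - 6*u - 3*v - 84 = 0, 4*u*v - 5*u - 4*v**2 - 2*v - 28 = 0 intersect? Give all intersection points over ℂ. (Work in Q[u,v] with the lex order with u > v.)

{(-4, -4)}

Compute a lex Gröbner basis by Buchberger's algorithm.
f_1 = 2*u + 8, LT = u.
f_2 = 2*u**2 + u*v - 6*u - 3*v - 84, LT = u**2.
f_3 = 4*u*v - 5*u - 4*v**2 - 2*v - 28, LT = u*v.

S(f_1,f_2): lcm = u**2. S = -1/2*u*v + 7*u + 3/2*v + 42.
  leading term u*v: subtract (-1/4*v)·f_1 from -1/2*u*v + 7*u + 3/2*v + 42 → 7*u + 7/2*v + 42
  leading term u: subtract (7/2)·f_1 from 7*u + 7/2*v + 42 → 7/2*v + 14
  leading term v: no divisor's leading term divides it; move 7/2*v to the remainder.
  leading term 1: no divisor's leading term divides it; move 14 to the remainder.
  remainder 7/2*v + 14 ≠ 0; add h_4 = 7/2*v + 14 to the basis.

S(f_1,f_3): lcm = u*v. S = 5/4*u + v**2 + 9/2*v + 7.
  leading term u: subtract (5/8)·f_1 from 5/4*u + v**2 + 9/2*v + 7 → v**2 + 9/2*v + 2
  leading term v**2: subtract (2/7*v)·h_4 from v**2 + 9/2*v + 2 → 1/2*v + 2
  leading term v: subtract (1/7)·h_4 from 1/2*v + 2 → 0
  remainder 0.

S(f_2,f_3): lcm = u**2*v. S = 5/4*u**2 + 3/2*u*v**2 - 5/2*u*v + 7*u - 3/2*v**2 - 42*v.
  leading term u**2: subtract (5/8*u)·f_1 from 5/4*u**2 + 3/2*u*v**2 - 5/2*u*v + 7*u - 3/2*v**2 - 42*v → 3/2*u*v**2 - 5/2*u*v + 2*u - 3/2*v**2 - 42*v
  leading term u*v**2: subtract (3/4*v**2)·f_1 from 3/2*u*v**2 - 5/2*u*v + 2*u - 3/2*v**2 - 42*v → -5/2*u*v + 2*u - 15/2*v**2 - 42*v
  leading term u*v: subtract (-5/4*v)·f_1 from -5/2*u*v + 2*u - 15/2*v**2 - 42*v → 2*u - 15/2*v**2 - 32*v
  leading term u: subtract (1)·f_1 from 2*u - 15/2*v**2 - 32*v → -15/2*v**2 - 32*v - 8
  leading term v**2: subtract (-15/7*v)·h_4 from -15/2*v**2 - 32*v - 8 → -2*v - 8
  leading term v: subtract (-4/7)·h_4 from -2*v - 8 → 0
  remainder 0.

S(f_1,h_4): leading monomials are coprime, so the S-polynomial reduces to 0 (Buchberger's first criterion).
S(f_2,h_4): leading monomials are coprime, so the S-polynomial reduces to 0 (Buchberger's first criterion).
S(f_3,h_4): lcm = u*v. S = -21/4*u - v**2 - 1/2*v - 7.
  leading term u: subtract (-21/8)·f_1 from -21/4*u - v**2 - 1/2*v - 7 → -v**2 - 1/2*v + 14
  leading term v**2: subtract (-2/7*v)·h_4 from -v**2 - 1/2*v + 14 → 7/2*v + 14
  leading term v: subtract (1)·h_4 from 7/2*v + 14 → 0
  remainder 0.

Every S-polynomial of the final basis reduces to 0, so we have a Gröbner basis.
Inter-reduce: drop elements whose leading term is divisible by another's, tail-reduce, and make monic.
Reduced Gröbner basis: {u + 4, v + 4}.

Elimination: the polynomial v + 4 lies in the elimination ideal for v, so v ∈ {-4}. For each such v, the remaining basis elements (now univariate) give the rest of the solution.
  v = -4: the earlier basis element becomes u + 4 = 0, giving u = -4 — point (-4, -4).
This is the nonlinear analogue of row-reducing a linear system.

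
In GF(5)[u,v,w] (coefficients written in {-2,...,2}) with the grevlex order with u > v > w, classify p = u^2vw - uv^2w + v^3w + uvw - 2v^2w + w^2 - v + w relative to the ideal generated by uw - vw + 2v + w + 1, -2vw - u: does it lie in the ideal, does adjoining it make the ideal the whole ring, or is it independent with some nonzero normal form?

First compute the reduced Gröbner basis of I by Buchberger's algorithm.
f_1 = uw - vw + 2v + w + 1, LT = uw.
f_2 = -2vw - u, LT = vw.

S(f_1,f_2): lcm = uvw. S = -v^2w + 2u^2 + 2v^2 + vw + v.
  reduce S modulo (f_1, f_2):
  remainder 2u^2 - 2uv + 2v^2 + 2u + v ≠ 0; add h_3 = 2u^2 - 2uv + 2v^2 + 2u + v to the basis.

The other S-polynomials (S(f_1,h_3), S(f_2,h_3)) all reduce to 0 modulo the current basis, so we have a Gröbner basis.
Inter-reduce: drop elements whose leading term is divisible by another's, tail-reduce, and make monic.
Reduced Gröbner basis: {u^2 - uv + v^2 + u - 2v, uw - 2u + 2v + w + 1, vw - 2u}.
Label its elements g_1 = u^2 - uv + v^2 + u - 2v, g_2 = uw - 2u + 2v + w + 1, g_3 = vw - 2u.

Reduce p = u^2vw - uv^2w + v^3w + uvw - 2v^2w + w^2 - v + w modulo G:
  leading term u^2vw: subtract (vw)·g_1 from u^2vw - uv^2w + v^3w + uvw - 2v^2w + w^2 - v + w → w^2 - v + w
  leading term w^2: no divisor's leading term divides it; move w^2 to the remainder.
  leading term v: no divisor's leading term divides it; move -v to the remainder.
  leading term w: no divisor's leading term divides it; move w to the remainder.
  normal form = w^2 - v + w.
The normal form is nonzero, so p ∉ I. Since p minus its normal form lies in I, I + (p) = I + (r) where r = w^2 - v + w; decide whether this ideal is the whole ring.
Run Buchberger on G together with r (pairs among the g_i already reduce to 0 since G is a Gröbner basis):
g_1 = u^2 - uv + v^2 + u - 2v, LT = u^2.
g_2 = uw - 2u + 2v + w + 1, LT = uw.
g_3 = vw - 2u, LT = vw.
r = w^2 - v + w, LT = w^2.

S(g_2,r): lcm = uw^2. S = uv + 2uw + 2vw + w^2 + w.
  reduce S modulo (g_1, g_2, g_3, r):
  remainder uv - 2u + 2v - 2w - 2 ≠ 0; add m_5 = uv - 2u + 2v - 2w - 2 to the basis.

S(g_3,r): lcm = vw^2. S = v^2 - 2uw - vw.
  reduce S modulo (g_1, g_2, g_3, r, m_5):
  remainder v^2 - u - v + 2w + 2 ≠ 0; add m_6 = v^2 - u - v + 2w + 2 to the basis.

The other S-polynomials (S(g_1,g_2), S(g_1,g_3), S(g_1,r), S(g_2,g_3), S(g_1,m_5), S(g_2,m_5), S(g_3,m_5), S(r,m_5), S(g_1,m_6), S(g_2,m_6), S(g_3,m_6), S(r,m_6), S(m_5,m_6)) all reduce to 0 modulo the current basis, so we have a Gröbner basis.
Inter-reduce: drop elements whose leading term is divisible by another's, tail-reduce, and make monic.
Reduced Gröbner basis: {u^2 + v + w + 1, uv - 2u + 2v - 2w - 2, v^2 - u - v + 2w + 2, uw - 2u + 2v + w + 1, vw - 2u, w^2 - v + w}.
The reduced Gröbner basis of I + (p) is {u^2 + v + w + 1, uv - 2u + 2v - 2w - 2, v^2 - u - v + 2w + 2, uw - 2u + 2v + w + 1, vw - 2u, w^2 - v + w} ≠ {1}, a proper ideal, so the enlarged system stays consistent: p is independent of I, with normal form w^2 - v + w.

u^2vw - uv^2w + v^3w + uvw - 2v^2w + w^2 - v + w is independent of I; its normal form modulo I is w^2 - v + w.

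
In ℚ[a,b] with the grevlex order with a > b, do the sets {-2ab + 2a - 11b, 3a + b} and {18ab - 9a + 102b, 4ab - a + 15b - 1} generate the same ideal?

For a fixed monomial order, each ideal has a unique reduced Gröbner basis; comparing bases decides equality.
Buchberger on the first generating set:
f_1 = -2ab + 2a - 11b, LT = ab.
f_2 = 3a + b, LT = a.

S(f_1,f_2): lcm = ab. S = -⅓b² - a + 11/2b.
  leading term b²: no divisor's leading term divides it; move -⅓b² to the remainder.
  leading term a: subtract (-⅓)·f_2 from -a + 11/2b → 35/6b
  leading term b: no divisor's leading term divides it; move 35/6b to the remainder.
  remainder -⅓b² + 35/6b ≠ 0; add g_3 = -⅓b² + 35/6b to the basis.

The other S-polynomials (S(f_1,g_3), S(f_2,g_3)) all reduce to 0 modulo the current basis, so we have a Gröbner basis.
Inter-reduce: drop elements whose leading term is divisible by another's, tail-reduce, and make monic.
Reduced Gröbner basis: {b² - 35/2b, a + ⅓b}.

Buchberger on the second generating set:
h_1 = 18ab - 9a + 102b, LT = ab.
h_2 = 4ab - a + 15b - 1, LT = ab.

S(h_1,h_2): lcm = ab. S = -¼a + 23/12b + ¼.
  leading term a: no divisor's leading term divides it; move -¼a to the remainder.
  leading term b: no divisor's leading term divides it; move 23/12b to the remainder.
  leading term 1: no divisor's leading term divides it; move ¼ to the remainder.
  remainder -¼a + 23/12b + ¼ ≠ 0; add k_3 = -¼a + 23/12b + ¼ to the basis.

S(h_1,k_3): lcm = ab. S = 23/3b² - ½a + 20/3b.
  leading term b²: no divisor's leading term divides it; move 23/3b² to the remainder.
  leading term a: subtract (2)·k_3 from -½a + 20/3b → 17/6b - ½
  leading term b: no divisor's leading term divides it; move 17/6b to the remainder.
  leading term 1: no divisor's leading term divides it; move -½ to the remainder.
  remainder 23/3b² + 17/6b - ½ ≠ 0; add k_4 = 23/3b² + 17/6b - ½ to the basis.

The other S-polynomials (S(h_2,k_3), S(h_1,k_4), S(h_2,k_4), S(k_3,k_4)) all reduce to 0 modulo the current basis, so we have a Gröbner basis.
Inter-reduce: drop elements whose leading term is divisible by another's, tail-reduce, and make monic.
Reduced Gröbner basis: {b² + 17/46b - 3/46, a - 23/3b - 1}.

The bases are distinct; the ideals are different.

No, the ideals differ.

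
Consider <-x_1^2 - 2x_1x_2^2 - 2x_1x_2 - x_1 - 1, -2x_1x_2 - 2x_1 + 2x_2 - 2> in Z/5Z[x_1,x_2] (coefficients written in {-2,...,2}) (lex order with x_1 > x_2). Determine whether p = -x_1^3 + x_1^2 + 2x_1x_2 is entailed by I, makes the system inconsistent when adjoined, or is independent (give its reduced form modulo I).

-x_1^3 + x_1^2 + 2x_1x_2 is independent of I; its normal form modulo I is x_2^3 - 2x_2^2 - 2x_2 + 2.

First compute the reduced Gröbner basis of I by Buchberger's algorithm.
f_1 = -x_1^2 - 2x_1x_2^2 - 2x_1x_2 - x_1 - 1, LT = x_1^2.
f_2 = -2x_1x_2 - 2x_1 + 2x_2 - 2, LT = x_1x_2.

S(f_1,f_2): lcm = x_1^2x_2. S = -x_1^2 + 2x_1x_2^3 + 2x_1x_2^2 + 2x_1x_2 - x_1 + x_2.
  leading term x_1^2: subtract (1)·f_1 from -x_1^2 + 2x_1x_2^3 + 2x_1x_2^2 + 2x_1x_2 - x_1 + x_2 → 2x_1x_2^3 - x_1x_2^2 - x_1x_2 + x_2 + 1
  leading term x_1x_2^3: subtract (-x_2^2)·f_2 from 2x_1x_2^3 - x_1x_2^2 - x_1x_2 + x_2 + 1 → 2x_1x_2^2 - x_1x_2 + 2x_2^3 - 2x_2^2 + x_2 + 1
  leading term x_1x_2^2: subtract (-x_2)·f_2 from 2x_1x_2^2 - x_1x_2 + 2x_2^3 - 2x_2^2 + x_2 + 1 → 2x_1x_2 + 2x_2^3 - x_2 + 1
  leading term x_1x_2: subtract (-1)·f_2 from 2x_1x_2 + 2x_2^3 - x_2 + 1 → -2x_1 + 2x_2^3 + x_2 - 1
  leading term x_1: no divisor's leading term divides it; move -2x_1 to the remainder.
  leading term x_2^3: no divisor's leading term divides it; move 2x_2^3 to the remainder.
  leading term x_2: no divisor's leading term divides it; move x_2 to the remainder.
  leading term 1: no divisor's leading term divides it; move -1 to the remainder.
  remainder -2x_1 + 2x_2^3 + x_2 - 1 ≠ 0; add h_3 = -2x_1 + 2x_2^3 + x_2 - 1 to the basis.

S(f_2,h_3): lcm = x_1x_2. S = x_1 + x_2^4 - 2x_2^2 + x_2 + 1.
  leading term x_1: subtract (2)·h_3 from x_1 + x_2^4 - 2x_2^2 + x_2 + 1 → x_2^4 + x_2^3 - 2x_2^2 - x_2 - 2
  leading term x_2^4: no divisor's leading term divides it; move x_2^4 to the remainder.
  leading term x_2^3: no divisor's leading term divides it; move x_2^3 to the remainder.
  leading term x_2^2: no divisor's leading term divides it; move -2x_2^2 to the remainder.
  leading term x_2: no divisor's leading term divides it; move -x_2 to the remainder.
  leading term 1: no divisor's leading term divides it; move -2 to the remainder.
  remainder x_2^4 + x_2^3 - 2x_2^2 - x_2 - 2 ≠ 0; add h_4 = x_2^4 + x_2^3 - 2x_2^2 - x_2 - 2 to the basis.

The other S-polynomials (S(f_1,h_3), S(f_1,h_4), S(f_2,h_4), S(h_3,h_4)) all reduce to 0 modulo the current basis, so we have a Gröbner basis.
Inter-reduce: drop elements whose leading term is divisible by another's, tail-reduce, and make monic.
Reduced Gröbner basis: {x_1 - x_2^3 + 2x_2 - 2, x_2^4 + x_2^3 - 2x_2^2 - x_2 - 2}.
Label its elements g_1 = x_1 - x_2^3 + 2x_2 - 2, g_2 = x_2^4 + x_2^3 - 2x_2^2 - x_2 - 2.

Reduce p = -x_1^3 + x_1^2 + 2x_1x_2 modulo G:
  leading term x_1^3: subtract (-x_1^2)·g_1 from -x_1^3 + x_1^2 + 2x_1x_2 → -x_1^2x_2^3 + 2x_1^2x_2 - x_1^2 + 2x_1x_2
  leading term x_1^2x_2^3: subtract (-x_1x_2^3)·g_1 from -x_1^2x_2^3 + 2x_1^2x_2 - x_1^2 + 2x_1x_2 → 2x_1^2x_2 - x_1^2 - x_1x_2^6 + 2x_1x_2^4 - 2x_1x_2^3 + 2x_1x_2
  leading term x_1^2x_2: subtract (2x_1x_2)·g_1 from 2x_1^2x_2 - x_1^2 - x_1x_2^6 + 2x_1x_2^4 - 2x_1x_2^3 + 2x_1x_2 → -x_1^2 - x_1x_2^6 - x_1x_2^4 - 2x_1x_2^3 + x_1x_2^2 + x_1x_2
  leading term x_1^2: subtract (-x_1)·g_1 from -x_1^2 - x_1x_2^6 - x_1x_2^4 - 2x_1x_2^3 + x_1x_2^2 + x_1x_2 → -x_1x_2^6 - x_1x_2^4 + 2x_1x_2^3 + x_1x_2^2 - 2x_1x_2 - 2x_1
  leading term x_1x_2^6: subtract (-x_2^6)·g_1 from -x_1x_2^6 - x_1x_2^4 + 2x_1x_2^3 + x_1x_2^2 - 2x_1x_2 - 2x_1 → -x_1x_2^4 + 2x_1x_2^3 + x_1x_2^2 - 2x_1x_2 - 2x_1 - x_2^9 + 2x_2^7 - 2x_2^6
  leading term x_1x_2^4: subtract (-x_2^4)·g_1 from -x_1x_2^4 + 2x_1x_2^3 + x_1x_2^2 - 2x_1x_2 - 2x_1 - x_2^9 + 2x_2^7 - 2x_2^6 → 2x_1x_2^3 + x_1x_2^2 - 2x_1x_2 - 2x_1 - x_2^9 + x_2^7 - 2x_2^6 + 2x_2^5 - 2x_2^4
  leading term x_1x_2^3: subtract (2x_2^3)·g_1 from 2x_1x_2^3 + x_1x_2^2 - 2x_1x_2 - 2x_1 - x_2^9 + x_2^7 - 2x_2^6 + 2x_2^5 - 2x_2^4 → x_1x_2^2 - 2x_1x_2 - 2x_1 - x_2^9 + x_2^7 + 2x_2^5 - x_2^4 - x_2^3
  leading term x_1x_2^2: subtract (x_2^2)·g_1 from x_1x_2^2 - 2x_1x_2 - 2x_1 - x_2^9 + x_2^7 + 2x_2^5 - x_2^4 - x_2^3 → -2x_1x_2 - 2x_1 - x_2^9 + x_2^7 - 2x_2^5 - x_2^4 + 2x_2^3 + 2x_2^2
  leading term x_1x_2: subtract (-2x_2)·g_1 from -2x_1x_2 - 2x_1 - x_2^9 + x_2^7 - 2x_2^5 - x_2^4 + 2x_2^3 + 2x_2^2 → -2x_1 - x_2^9 + x_2^7 - 2x_2^5 + 2x_2^4 + 2x_2^3 + x_2^2 + x_2
  leading term x_1: subtract (-2)·g_1 from -2x_1 - x_2^9 + x_2^7 - 2x_2^5 + 2x_2^4 + 2x_2^3 + x_2^2 + x_2 → -x_2^9 + x_2^7 - 2x_2^5 + 2x_2^4 + x_2^2 + 1
  leading term x_2^9: subtract (-x_2^5)·g_2 from -x_2^9 + x_2^7 - 2x_2^5 + 2x_2^4 + x_2^2 + 1 → x_2^8 - x_2^7 - x_2^6 + x_2^5 + 2x_2^4 + x_2^2 + 1
  leading term x_2^8: subtract (x_2^4)·g_2 from x_2^8 - x_2^7 - x_2^6 + x_2^5 + 2x_2^4 + x_2^2 + 1 → -2x_2^7 + x_2^6 + 2x_2^5 - x_2^4 + x_2^2 + 1
  leading term x_2^7: subtract (-2x_2^3)·g_2 from -2x_2^7 + x_2^6 + 2x_2^5 - x_2^4 + x_2^2 + 1 → -2x_2^6 - 2x_2^5 + 2x_2^4 + x_2^3 + x_2^2 + 1
  leading term x_2^6: subtract (-2x_2^2)·g_2 from -2x_2^6 - 2x_2^5 + 2x_2^4 + x_2^3 + x_2^2 + 1 → -2x_2^4 - x_2^3 + 2x_2^2 + 1
  leading term x_2^4: subtract (-2)·g_2 from -2x_2^4 - x_2^3 + 2x_2^2 + 1 → x_2^3 - 2x_2^2 - 2x_2 + 2
  leading term x_2^3: no divisor's leading term divides it; move x_2^3 to the remainder.
  leading term x_2^2: no divisor's leading term divides it; move -2x_2^2 to the remainder.
  leading term x_2: no divisor's leading term divides it; move -2x_2 to the remainder.
  leading term 1: no divisor's leading term divides it; move 2 to the remainder.
  normal form = x_2^3 - 2x_2^2 - 2x_2 + 2.
The normal form is nonzero, so p ∉ I. Since p minus its normal form lies in I, I + (p) = I + (r) where r = x_2^3 - 2x_2^2 - 2x_2 + 2; decide whether this ideal is the whole ring.
Run Buchberger on G together with r (pairs among the g_i already reduce to 0 since G is a Gröbner basis):
g_1 = x_1 - x_2^3 + 2x_2 - 2, LT = x_1.
g_2 = x_2^4 + x_2^3 - 2x_2^2 - x_2 - 2, LT = x_2^4.
r = x_2^3 - 2x_2^2 - 2x_2 + 2, LT = x_2^3.

S(g_2,r): lcm = x_2^4. S = -2x_2^3 + 2x_2 - 2.
  leading term x_2^3: subtract (-2)·r from -2x_2^3 + 2x_2 - 2 → x_2^2 - 2x_2 + 2
  leading term x_2^2: no divisor's leading term divides it; move x_2^2 to the remainder.
  leading term x_2: no divisor's leading term divides it; move -2x_2 to the remainder.
  leading term 1: no divisor's leading term divides it; move 2 to the remainder.
  remainder x_2^2 - 2x_2 + 2 ≠ 0; add m_4 = x_2^2 - 2x_2 + 2 to the basis.

S(g_2,m_4): lcm = x_2^4. S = -2x_2^3 + x_2^2 - x_2 - 2.
  leading term x_2^3: subtract (-2)·r from -2x_2^3 + x_2^2 - x_2 - 2 → 2x_2^2 + 2
  leading term x_2^2: subtract (2)·m_4 from 2x_2^2 + 2 → -x_2 - 2
  leading term x_2: no divisor's leading term divides it; move -x_2 to the remainder.
  leading term 1: no divisor's leading term divides it; move -2 to the remainder.
  remainder -x_2 - 2 ≠ 0; add m_5 = -x_2 - 2 to the basis.

The other S-polynomials (S(g_1,g_2), S(g_1,r), S(g_1,m_4), S(r,m_4), S(g_1,m_5), S(g_2,m_5), S(r,m_5), S(m_4,m_5)) all reduce to 0 modulo the current basis, so we have a Gröbner basis.
Inter-reduce: drop elements whose leading term is divisible by another's, tail-reduce, and make monic.
Reduced Gröbner basis: {x_1 + 2, x_2 + 2}.
The reduced Gröbner basis of I + (p) is {x_1 + 2, x_2 + 2} ≠ {1}, a proper ideal, so the enlarged system stays consistent: p is independent of I, with normal form x_2^3 - 2x_2^2 - 2x_2 + 2.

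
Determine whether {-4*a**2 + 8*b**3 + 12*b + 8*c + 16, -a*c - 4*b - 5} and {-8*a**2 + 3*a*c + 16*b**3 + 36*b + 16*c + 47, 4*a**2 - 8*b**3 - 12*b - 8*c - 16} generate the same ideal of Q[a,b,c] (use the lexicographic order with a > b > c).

Equality of ideals is decidable: compute both reduced Gröbner bases (unique for the ordering) and check whether they agree.
Buchberger on the first generating set:
f_1 = -4*a**2 + 8*b**3 + 12*b + 8*c + 16, LT = a**2.
f_2 = -a*c - 4*b - 5, LT = a*c.

S(f_1,f_2): lcm = a**2*c. S = -4*a*b - 5*a - 2*b**3*c - 3*b*c - 2*c**2 - 4*c.
  leading term a*b: no divisor's leading term divides it; move -4*a*b to the remainder.
  leading term a: no divisor's leading term divides it; move -5*a to the remainder.
  leading term b**3*c: no divisor's leading term divides it; move -2*b**3*c to the remainder.
  leading term b*c: no divisor's leading term divides it; move -3*b*c to the remainder.
  leading term c**2: no divisor's leading term divides it; move -2*c**2 to the remainder.
  leading term c: no divisor's leading term divides it; move -4*c to the remainder.
  remainder -4*a*b - 5*a - 2*b**3*c - 3*b*c - 2*c**2 - 4*c ≠ 0; add g_3 = -4*a*b - 5*a - 2*b**3*c - 3*b*c - 2*c**2 - 4*c to the basis.

S(f_2,g_3): lcm = a*b*c. S = -5/4*a*c - 1/2*b**3*c**2 + 4*b**2 - 3/4*b*c**2 + 5*b - 1/2*c**3 - c**2.
  leading term a*c: subtract (5/4)·f_2 from -5/4*a*c - 1/2*b**3*c**2 + 4*b**2 - 3/4*b*c**2 + 5*b - 1/2*c**3 - c**2 → -1/2*b**3*c**2 + 4*b**2 - 3/4*b*c**2 + 10*b - 1/2*c**3 - c**2 + 25/4
  leading term b**3*c**2: no divisor's leading term divides it; move -1/2*b**3*c**2 to the remainder.
  leading term b**2: no divisor's leading term divides it; move 4*b**2 to the remainder.
  leading term b*c**2: no divisor's leading term divides it; move -3/4*b*c**2 to the remainder.
  leading term b: no divisor's leading term divides it; move 10*b to the remainder.
  leading term c**3: no divisor's leading term divides it; move -1/2*c**3 to the remainder.
  leading term c**2: no divisor's leading term divides it; move -c**2 to the remainder.
  leading term 1: no divisor's leading term divides it; move 25/4 to the remainder.
  remainder -1/2*b**3*c**2 + 4*b**2 - 3/4*b*c**2 + 10*b - 1/2*c**3 - c**2 + 25/4 ≠ 0; add g_4 = -1/2*b**3*c**2 + 4*b**2 - 3/4*b*c**2 + 10*b - 1/2*c**3 - c**2 + 25/4 to the basis.

The other S-polynomials (S(f_1,g_3), S(f_1,g_4), S(f_2,g_4), S(g_3,g_4)) all reduce to 0 modulo the current basis, so we have a Gröbner basis.
Inter-reduce: drop elements whose leading term is divisible by another's, tail-reduce, and make monic.
Reduced Gröbner basis: {a**2 - 2*b**3 - 3*b - 2*c - 4, a*b + 5/4*a + 1/2*b**3*c + 3/4*b*c + 1/2*c**2 + c, a*c + 4*b + 5, b**3*c**2 - 8*b**2 + 3/2*b*c**2 - 20*b + c**3 + 2*c**2 - 25/2}.

Buchberger on the second generating set:
h_1 = -8*a**2 + 3*a*c + 16*b**3 + 36*b + 16*c + 47, LT = a**2.
h_2 = 4*a**2 - 8*b**3 - 12*b - 8*c - 16, LT = a**2.

S(h_1,h_2): lcm = a**2. S = -3/8*a*c - 3/2*b - 15/8.
  leading term a*c: no divisor's leading term divides it; move -3/8*a*c to the remainder.
  leading term b: no divisor's leading term divides it; move -3/2*b to the remainder.
  leading term 1: no divisor's leading term divides it; move -15/8 to the remainder.
  remainder -3/8*a*c - 3/2*b - 15/8 ≠ 0; add k_3 = -3/8*a*c - 3/2*b - 15/8 to the basis.

S(h_1,k_3): lcm = a**2*c. S = -4*a*b - 3/8*a*c**2 - 5*a - 2*b**3*c - 9/2*b*c - 2*c**2 - 47/8*c.
  leading term a*b: no divisor's leading term divides it; move -4*a*b to the remainder.
  leading term a*c**2: subtract (c)·k_3 from -3/8*a*c**2 - 5*a - 2*b**3*c - 9/2*b*c - 2*c**2 - 47/8*c → -5*a - 2*b**3*c - 3*b*c - 2*c**2 - 4*c
  leading term a: no divisor's leading term divides it; move -5*a to the remainder.
  leading term b**3*c: no divisor's leading term divides it; move -2*b**3*c to the remainder.
  leading term b*c: no divisor's leading term divides it; move -3*b*c to the remainder.
  leading term c**2: no divisor's leading term divides it; move -2*c**2 to the remainder.
  leading term c: no divisor's leading term divides it; move -4*c to the remainder.
  remainder -4*a*b - 5*a - 2*b**3*c - 3*b*c - 2*c**2 - 4*c ≠ 0; add k_4 = -4*a*b - 5*a - 2*b**3*c - 3*b*c - 2*c**2 - 4*c to the basis.

S(k_3,k_4): lcm = a*b*c. S = -5/4*a*c - 1/2*b**3*c**2 + 4*b**2 - 3/4*b*c**2 + 5*b - 1/2*c**3 - c**2.
  leading term a*c: subtract (10/3)·k_3 from -5/4*a*c - 1/2*b**3*c**2 + 4*b**2 - 3/4*b*c**2 + 5*b - 1/2*c**3 - c**2 → -1/2*b**3*c**2 + 4*b**2 - 3/4*b*c**2 + 10*b - 1/2*c**3 - c**2 + 25/4
  leading term b**3*c**2: no divisor's leading term divides it; move -1/2*b**3*c**2 to the remainder.
  leading term b**2: no divisor's leading term divides it; move 4*b**2 to the remainder.
  leading term b*c**2: no divisor's leading term divides it; move -3/4*b*c**2 to the remainder.
  leading term b: no divisor's leading term divides it; move 10*b to the remainder.
  leading term c**3: no divisor's leading term divides it; move -1/2*c**3 to the remainder.
  leading term c**2: no divisor's leading term divides it; move -c**2 to the remainder.
  leading term 1: no divisor's leading term divides it; move 25/4 to the remainder.
  remainder -1/2*b**3*c**2 + 4*b**2 - 3/4*b*c**2 + 10*b - 1/2*c**3 - c**2 + 25/4 ≠ 0; add k_5 = -1/2*b**3*c**2 + 4*b**2 - 3/4*b*c**2 + 10*b - 1/2*c**3 - c**2 + 25/4 to the basis.

The other S-polynomials (S(h_2,k_3), S(h_1,k_4), S(h_2,k_4), S(h_1,k_5), S(h_2,k_5), S(k_3,k_5), S(k_4,k_5)) all reduce to 0 modulo the current basis, so we have a Gröbner basis.
Inter-reduce: drop elements whose leading term is divisible by another's, tail-reduce, and make monic.
Reduced Gröbner basis: {a**2 - 2*b**3 - 3*b - 2*c - 4, a*b + 5/4*a + 1/2*b**3*c + 3/4*b*c + 1/2*c**2 + c, a*c + 4*b + 5, b**3*c**2 - 8*b**2 + 3/2*b*c**2 - 20*b + c**3 + 2*c**2 - 25/2}.

Same reduced basis, so the two generating sets span the same ideal.

Yes, the ideals are equal.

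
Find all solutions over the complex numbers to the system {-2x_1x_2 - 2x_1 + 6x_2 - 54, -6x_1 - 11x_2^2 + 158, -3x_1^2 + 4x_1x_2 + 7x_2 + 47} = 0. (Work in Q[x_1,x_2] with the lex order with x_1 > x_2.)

Compute a lex Gröbner basis by Buchberger's algorithm.
f_1 = -2x_1x_2 - 2x_1 + 6x_2 - 54, LT = x_1x_2.
f_2 = -6x_1 - 11x_2^2 + 158, LT = x_1.
f_3 = -3x_1^2 + 4x_1x_2 + 7x_2 + 47, LT = x_1^2.

S(f_1,f_2): lcm = x_1x_2. S = x_1 - 11/6x_2^3 + 70/3x_2 + 27.
  reduce S modulo (f_1, f_2, f_3):
  remainder -11/6x_2^3 - 11/6x_2^2 + 70/3x_2 + 160/3 ≠ 0; add h_4 = -11/6x_2^3 - 11/6x_2^2 + 70/3x_2 + 160/3 to the basis.

S(f_1,f_3): lcm = x_1^2x_2. S = x_1^2 + 4/3x_1x_2^2 - 3x_1x_2 + 27x_1 + 7/3x_2^2 + 47/3x_2.
  reduce S modulo (f_1, f_2, f_3, h_4):
  remainder -3655/36x_2^2 + 65/3x_2 + 13840/9 ≠ 0; add h_5 = -3655/36x_2^2 + 65/3x_2 + 13840/9 to the basis.

S(f_2,f_3): lcm = x_1^2. S = 11/6x_1x_2^2 + 4/3x_1x_2 - 79/3x_1 + 7/3x_2 + 47/3.
  reduce S modulo (f_1, f_2, f_3, h_4, h_5):
  remainder -27329/731x_2 + 109316/731 ≠ 0; add h_6 = -27329/731x_2 + 109316/731 to the basis.

The other S-polynomials (S(f_1,h_4), S(f_2,h_4), S(f_3,h_4), S(f_1,h_5), S(f_2,h_5), S(f_3,h_5), S(h_4,h_5), S(f_1,h_6), S(f_2,h_6), S(f_3,h_6), S(h_4,h_6), S(h_5,h_6)) all reduce to 0 modulo the current basis, so we have a Gröbner basis.
Inter-reduce: drop elements whose leading term is divisible by another's, tail-reduce, and make monic.
Reduced Gröbner basis: {x_1 + 3, x_2 - 4}.

From the last basis element, x_2 - 4 = 0, so x_2 takes values in {4}. Each choice, substituted upward through the basis, yields the corresponding point(s) of the solution set.
  x_2 = 4: the earlier basis element becomes x_1 + 3 = 0, giving x_1 = -3 — point (-3, 4).
Zero-dimensionality of the ideal guarantees finitely many solutions over ℂ.

{(-3, 4)}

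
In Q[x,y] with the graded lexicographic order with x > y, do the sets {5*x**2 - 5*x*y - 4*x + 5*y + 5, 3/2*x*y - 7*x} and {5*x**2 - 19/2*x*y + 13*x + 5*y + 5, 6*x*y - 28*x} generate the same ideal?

No, the ideals differ.

Equality of ideals is decidable: compute both reduced Gröbner bases (unique for the ordering) and check whether they agree.
Buchberger on the first generating set:
f_1 = 5*x**2 - 5*x*y - 4*x + 5*y + 5, LT = x**2.
f_2 = 3/2*x*y - 7*x, LT = x*y.

S(f_1,f_2): lcm = x**2*y. S = -x*y**2 + 14/3*x**2 - 4/5*x*y + y**2 + y.
  leading term x*y**2: subtract (-2/3*y)·f_2 from -x*y**2 + 14/3*x**2 - 4/5*x*y + y**2 + y → 14/3*x**2 - 82/15*x*y + y**2 + y
  leading term x**2: subtract (14/15)·f_1 from 14/3*x**2 - 82/15*x*y + y**2 + y → -4/5*x*y + y**2 + 56/15*x - 11/3*y - 14/3
  leading term x*y: subtract (-8/15)·f_2 from -4/5*x*y + y**2 + 56/15*x - 11/3*y - 14/3 → y**2 - 11/3*y - 14/3
  leading term y**2: no divisor's leading term divides it; move y**2 to the remainder.
  leading term y: no divisor's leading term divides it; move -11/3*y to the remainder.
  leading term 1: no divisor's leading term divides it; move -14/3 to the remainder.
  remainder y**2 - 11/3*y - 14/3 ≠ 0; add g_3 = y**2 - 11/3*y - 14/3 to the basis.

The other S-polynomials (S(f_1,g_3), S(f_2,g_3)) all reduce to 0 modulo the current basis, so we have a Gröbner basis.
Inter-reduce: drop elements whose leading term is divisible by another's, tail-reduce, and make monic.
Reduced Gröbner basis: {x**2 - 82/15*x + y + 1, x*y - 14/3*x, y**2 - 11/3*y - 14/3}.

Buchberger on the second generating set:
h_1 = 5*x**2 - 19/2*x*y + 13*x + 5*y + 5, LT = x**2.
h_2 = 6*x*y - 28*x, LT = x*y.

S(h_1,h_2): lcm = x**2*y. S = -19/10*x*y**2 + 14/3*x**2 + 13/5*x*y + y**2 + y.
  leading term x*y**2: subtract (-19/60*y)·h_2 from -19/10*x*y**2 + 14/3*x**2 + 13/5*x*y + y**2 + y → 14/3*x**2 - 94/15*x*y + y**2 + y
  leading term x**2: subtract (14/15)·h_1 from 14/3*x**2 - 94/15*x*y + y**2 + y → 13/5*x*y + y**2 - 182/15*x - 11/3*y - 14/3
  leading term x*y: subtract (13/30)·h_2 from 13/5*x*y + y**2 - 182/15*x - 11/3*y - 14/3 → y**2 - 11/3*y - 14/3
  leading term y**2: no divisor's leading term divides it; move y**2 to the remainder.
  leading term y: no divisor's leading term divides it; move -11/3*y to the remainder.
  leading term 1: no divisor's leading term divides it; move -14/3 to the remainder.
  remainder y**2 - 11/3*y - 14/3 ≠ 0; add k_3 = y**2 - 11/3*y - 14/3 to the basis.

The other S-polynomials (S(h_1,k_3), S(h_2,k_3)) all reduce to 0 modulo the current basis, so we have a Gröbner basis.
Inter-reduce: drop elements whose leading term is divisible by another's, tail-reduce, and make monic.
Reduced Gröbner basis: {x**2 - 94/15*x + y + 1, x*y - 14/3*x, y**2 - 11/3*y - 14/3}.

These differ, so the ideals are not equal.
The same test decides containment: I ⊆ J iff every generator of I reduces to 0 modulo a Gröbner basis of J.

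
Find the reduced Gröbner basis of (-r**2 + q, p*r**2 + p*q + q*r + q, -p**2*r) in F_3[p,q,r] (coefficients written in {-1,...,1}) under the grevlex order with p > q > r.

f_1 = -r**2 + q, LT = r**2.
f_2 = p*r**2 + p*q + q*r + q, LT = p*r**2.
f_3 = -p**2*r, LT = p**2*r.

S(f_1,f_2): lcm = p*r**2. S = p*q - q*r - q.
  leading term p*q: no divisor's leading term divides it; move p*q to the remainder.
  leading term q*r: no divisor's leading term divides it; move -q*r to the remainder.
  leading term q: no divisor's leading term divides it; move -q to the remainder.
  remainder p*q - q*r - q ≠ 0; add g_4 = p*q - q*r - q to the basis.

S(f_1,f_3): lcm = p**2*r**2. S = -p**2*q.
  leading term p**2*q: subtract (-p)·g_4 from -p**2*q → -p*q*r - p*q
  leading term p*q*r: subtract (-r)·g_4 from -p*q*r - p*q → -q*r**2 - p*q - q*r
  leading term q*r**2: subtract (q)·f_1 from -q*r**2 - p*q - q*r → -p*q - q**2 - q*r
  leading term p*q: subtract (-1)·g_4 from -p*q - q**2 - q*r → -q**2 + q*r - q
  leading term q**2: no divisor's leading term divides it; move -q**2 to the remainder.
  leading term q*r: no divisor's leading term divides it; move q*r to the remainder.
  leading term q: no divisor's leading term divides it; move -q to the remainder.
  remainder -q**2 + q*r - q ≠ 0; add g_5 = -q**2 + q*r - q to the basis.

S(f_2,f_3): lcm = p**2*r**2. S = p**2*q + p*q*r + p*q.
  leading term p**2*q: subtract (p)·g_4 from p**2*q + p*q*r + p*q → -p*q*r - p*q
  leading term p*q*r: subtract (-r)·g_4 from -p*q*r - p*q → -q*r**2 - p*q - q*r
  leading term q*r**2: subtract (q)·f_1 from -q*r**2 - p*q - q*r → -p*q - q**2 - q*r
  leading term p*q: subtract (-1)·g_4 from -p*q - q**2 - q*r → -q**2 + q*r - q
  leading term q**2: subtract (1)·g_5 from -q**2 + q*r - q → 0
  remainder 0.

S(f_1,g_4): leading monomials are coprime, so the S-polynomial reduces to 0 (Buchberger's first criterion).
S(f_2,g_4): lcm = p*q*r**2. S = q*r**3 + p*q**2 + q**2*r + q*r**2 + q**2.
  leading term q*r**3: subtract (-q*r)·f_1 from q*r**3 + p*q**2 + q**2*r + q*r**2 + q**2 → p*q**2 - q**2*r + q*r**2 + q**2
  leading term p*q**2: subtract (q)·g_4 from p*q**2 - q**2*r + q*r**2 + q**2 → q*r**2 - q**2
  leading term q*r**2: subtract (-q)·f_1 from q*r**2 - q**2 → 0
  remainder 0.

S(f_3,g_4): lcm = p**2*q*r. S = p*q*r**2 + p*q*r.
  leading term p*q*r**2: subtract (-p*q)·f_1 from p*q*r**2 + p*q*r → p*q**2 + p*q*r
  leading term p*q**2: subtract (q)·g_4 from p*q**2 + p*q*r → p*q*r + q**2*r + q**2
  leading term p*q*r: subtract (r)·g_4 from p*q*r + q**2*r + q**2 → q**2*r + q*r**2 + q**2 + q*r
  leading term q**2*r: subtract (-r)·g_5 from q**2*r + q*r**2 + q**2 + q*r → -q*r**2 + q**2
  leading term q*r**2: subtract (q)·f_1 from -q*r**2 + q**2 → 0
  remainder 0.

S(f_1,g_5): leading monomials are coprime, so the S-polynomial reduces to 0 (Buchberger's first criterion).
S(f_2,g_5): leading monomials are coprime, so the S-polynomial reduces to 0 (Buchberger's first criterion).
S(f_3,g_5): leading monomials are coprime, so the S-polynomial reduces to 0 (Buchberger's first criterion).
S(g_4,g_5): lcm = p*q**2. S = p*q*r - q**2*r - p*q - q**2.
  leading term p*q*r: subtract (r)·g_4 from p*q*r - q**2*r - p*q - q**2 → -q**2*r + q*r**2 - p*q - q**2 + q*r
  leading term q**2*r: subtract (r)·g_5 from -q**2*r + q*r**2 - p*q - q**2 + q*r → -p*q - q**2 - q*r
  leading term p*q: subtract (-1)·g_4 from -p*q - q**2 - q*r → -q**2 + q*r - q
  leading term q**2: subtract (1)·g_5 from -q**2 + q*r - q → 0
  remainder 0.

Every S-polynomial of the final basis reduces to 0, so we have a Gröbner basis.
Inter-reduce: drop elements whose leading term is divisible by another's, tail-reduce, and make monic.

G = {p**2*r, p*q - q*r - q, q**2 - q*r + q, r**2 - q}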